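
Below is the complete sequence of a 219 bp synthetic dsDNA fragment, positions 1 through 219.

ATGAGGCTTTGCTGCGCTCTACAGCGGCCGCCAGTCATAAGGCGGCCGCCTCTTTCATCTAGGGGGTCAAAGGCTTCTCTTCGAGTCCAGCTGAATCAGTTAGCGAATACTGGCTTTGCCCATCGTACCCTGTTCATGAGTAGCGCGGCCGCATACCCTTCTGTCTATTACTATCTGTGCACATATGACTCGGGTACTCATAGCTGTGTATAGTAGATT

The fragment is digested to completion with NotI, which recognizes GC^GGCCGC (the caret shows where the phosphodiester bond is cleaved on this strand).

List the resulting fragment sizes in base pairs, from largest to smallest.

103, 73, 25, 18 bp

NotI sites (GCGGCCGC) start at positions 24, 42, 145.
NotI cuts after base 2 of each site, so after positions 25, 43, 146.
Linear molecule, 3 cuts → 4 fragments:
  1–25 → 25 bp
  26–43 → 18 bp
  44–146 → 103 bp
  147–219 → 73 bp
Sorted largest to smallest: 103, 73, 25, 18 bp.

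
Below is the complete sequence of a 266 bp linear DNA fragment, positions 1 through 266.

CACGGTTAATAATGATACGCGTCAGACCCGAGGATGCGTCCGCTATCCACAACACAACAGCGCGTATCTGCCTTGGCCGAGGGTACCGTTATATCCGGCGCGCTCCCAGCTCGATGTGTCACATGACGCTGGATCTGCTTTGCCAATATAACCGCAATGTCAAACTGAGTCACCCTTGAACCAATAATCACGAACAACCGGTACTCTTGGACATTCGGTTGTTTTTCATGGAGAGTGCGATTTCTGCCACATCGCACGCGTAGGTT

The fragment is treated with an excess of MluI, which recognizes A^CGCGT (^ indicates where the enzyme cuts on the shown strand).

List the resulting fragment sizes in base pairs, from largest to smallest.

239, 17, 10 bp

MluI sites (ACGCGT) start at positions 17, 256.
MluI cuts after the first base of each site, so after positions 17, 256.
Linear molecule, 2 cuts → 3 fragments:
  1–17 → 17 bp
  18–256 → 239 bp
  257–266 → 10 bp
Sorted largest to smallest: 239, 17, 10 bp.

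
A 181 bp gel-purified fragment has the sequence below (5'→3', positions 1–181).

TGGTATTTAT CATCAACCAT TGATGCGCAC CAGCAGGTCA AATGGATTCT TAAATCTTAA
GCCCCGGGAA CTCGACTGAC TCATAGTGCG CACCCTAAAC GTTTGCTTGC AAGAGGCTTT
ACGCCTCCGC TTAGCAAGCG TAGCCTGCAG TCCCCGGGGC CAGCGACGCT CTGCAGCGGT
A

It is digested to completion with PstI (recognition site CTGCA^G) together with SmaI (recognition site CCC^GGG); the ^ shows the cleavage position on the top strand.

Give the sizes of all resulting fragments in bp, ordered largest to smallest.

PstI sites (CTGCAG) start at positions 145, 171.
PstI cuts after base 5 of each site (before the last base), so after positions 149, 175.
SmaI sites (CCCGGG) start at positions 63, 153.
SmaI cuts after base 3 of each site, so after positions 65, 155.
Combined cut positions: 65, 149, 155, 175.
Linear molecule, 4 cuts → 5 fragments:
  1–65 → 65 bp
  66–149 → 84 bp
  150–155 → 6 bp
  156–175 → 20 bp
  176–181 → 6 bp
Sorted largest to smallest: 84, 65, 20, 6, 6 bp.

84, 65, 20, 6, 6 bp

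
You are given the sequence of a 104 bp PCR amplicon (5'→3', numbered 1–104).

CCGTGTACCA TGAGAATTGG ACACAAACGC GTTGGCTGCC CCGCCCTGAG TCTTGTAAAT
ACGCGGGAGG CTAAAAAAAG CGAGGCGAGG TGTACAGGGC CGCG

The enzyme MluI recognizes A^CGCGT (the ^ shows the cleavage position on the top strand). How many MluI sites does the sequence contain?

ACGCGT occurs starting at position 27.
MluI cuts at 1 site.

1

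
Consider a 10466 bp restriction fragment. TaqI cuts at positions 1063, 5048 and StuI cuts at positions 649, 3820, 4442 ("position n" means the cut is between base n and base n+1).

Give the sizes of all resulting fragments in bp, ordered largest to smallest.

Combined cut positions (sorted): 649, 1063, 3820, 4442, 5048.
Linear molecule, 5 cuts → 6 fragments:
  649 − 0 = 649 bp
  1063 − 649 = 414 bp
  3820 − 1063 = 2757 bp
  4442 − 3820 = 622 bp
  5048 − 4442 = 606 bp
  10466 − 5048 = 5418 bp
Sorted largest to smallest: 5418, 2757, 649, 622, 606, 414 bp.

5418, 2757, 649, 622, 606, 414 bp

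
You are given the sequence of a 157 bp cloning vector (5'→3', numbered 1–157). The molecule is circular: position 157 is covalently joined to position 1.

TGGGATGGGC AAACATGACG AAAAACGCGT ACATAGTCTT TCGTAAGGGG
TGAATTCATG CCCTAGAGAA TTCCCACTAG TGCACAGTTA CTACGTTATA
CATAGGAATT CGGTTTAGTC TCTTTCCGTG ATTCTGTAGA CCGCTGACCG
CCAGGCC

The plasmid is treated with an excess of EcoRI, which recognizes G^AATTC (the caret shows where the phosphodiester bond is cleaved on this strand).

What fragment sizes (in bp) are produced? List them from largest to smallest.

EcoRI sites (GAATTC) start at positions 52, 68, 106.
EcoRI cuts after the first base of each site, so after positions 52, 68, 106.
Circular molecule, 3 cuts → 3 fragments:
  53–68 → 16 bp
  69–106 → 38 bp
  107–157 then 1–52 → 51 + 52 = 103 bp
Sorted largest to smallest: 103, 38, 16 bp.

103, 38, 16 bp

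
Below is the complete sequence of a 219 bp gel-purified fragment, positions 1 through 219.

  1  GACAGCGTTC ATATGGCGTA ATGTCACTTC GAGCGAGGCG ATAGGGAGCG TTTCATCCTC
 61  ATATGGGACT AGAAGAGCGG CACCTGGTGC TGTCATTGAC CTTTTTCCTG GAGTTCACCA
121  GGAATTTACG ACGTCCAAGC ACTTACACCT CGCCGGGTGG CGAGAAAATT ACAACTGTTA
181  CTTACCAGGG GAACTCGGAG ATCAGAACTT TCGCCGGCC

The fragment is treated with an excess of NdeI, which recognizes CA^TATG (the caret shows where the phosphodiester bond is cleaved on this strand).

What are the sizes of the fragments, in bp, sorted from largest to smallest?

NdeI sites (CATATG) start at positions 10, 60.
NdeI cuts after base 2 of each site, so after positions 11, 61.
Linear molecule, 2 cuts → 3 fragments:
  1–11 → 11 bp
  12–61 → 50 bp
  62–219 → 158 bp
Sorted largest to smallest: 158, 50, 11 bp.

158, 50, 11 bp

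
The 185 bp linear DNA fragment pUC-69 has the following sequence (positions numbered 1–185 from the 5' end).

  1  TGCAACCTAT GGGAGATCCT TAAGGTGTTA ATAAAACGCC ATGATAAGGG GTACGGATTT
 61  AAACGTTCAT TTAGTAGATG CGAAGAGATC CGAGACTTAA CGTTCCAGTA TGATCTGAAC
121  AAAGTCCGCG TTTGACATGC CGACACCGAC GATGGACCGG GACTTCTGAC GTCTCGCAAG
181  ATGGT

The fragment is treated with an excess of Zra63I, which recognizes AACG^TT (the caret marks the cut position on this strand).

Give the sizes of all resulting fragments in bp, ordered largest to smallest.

Zra63I sites (AACGTT) start at positions 62, 99.
Zra63I cuts after base 4 of each site, so after positions 65, 102.
Linear molecule, 2 cuts → 3 fragments:
  1–65 → 65 bp
  66–102 → 37 bp
  103–185 → 83 bp
Sorted largest to smallest: 83, 65, 37 bp.

83, 65, 37 bp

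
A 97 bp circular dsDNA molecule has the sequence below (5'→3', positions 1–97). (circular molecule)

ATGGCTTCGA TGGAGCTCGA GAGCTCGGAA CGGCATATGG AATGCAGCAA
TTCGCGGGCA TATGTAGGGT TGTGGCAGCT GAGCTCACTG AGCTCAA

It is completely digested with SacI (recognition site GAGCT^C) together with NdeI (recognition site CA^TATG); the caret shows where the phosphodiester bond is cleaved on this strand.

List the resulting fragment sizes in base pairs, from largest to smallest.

SacI sites (GAGCTC) start at positions 13, 21, 81, 90.
SacI cuts after base 5 of each site (before the last base), so after positions 17, 25, 85, 94.
NdeI sites (CATATG) start at positions 34, 59.
NdeI cuts after base 2 of each site, so after positions 35, 60.
Combined cut positions: 17, 25, 35, 60, 85, 94.
Circular molecule, 6 cuts → 6 fragments:
  18–25 → 8 bp
  26–35 → 10 bp
  36–60 → 25 bp
  61–85 → 25 bp
  86–94 → 9 bp
  95–97 then 1–17 → 3 + 17 = 20 bp
Sorted largest to smallest: 25, 25, 20, 10, 9, 8 bp.

25, 25, 20, 10, 9, 8 bp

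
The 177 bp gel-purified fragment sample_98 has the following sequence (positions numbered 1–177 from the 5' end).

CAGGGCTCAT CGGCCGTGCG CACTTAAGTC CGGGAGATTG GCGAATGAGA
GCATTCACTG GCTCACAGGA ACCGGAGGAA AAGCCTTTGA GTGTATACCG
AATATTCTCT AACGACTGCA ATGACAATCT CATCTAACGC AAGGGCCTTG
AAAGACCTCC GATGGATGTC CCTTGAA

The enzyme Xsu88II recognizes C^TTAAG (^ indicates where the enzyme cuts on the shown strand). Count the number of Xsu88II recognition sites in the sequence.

CTTAAG occurs starting at position 23.
Xsu88II cuts at 1 site.

1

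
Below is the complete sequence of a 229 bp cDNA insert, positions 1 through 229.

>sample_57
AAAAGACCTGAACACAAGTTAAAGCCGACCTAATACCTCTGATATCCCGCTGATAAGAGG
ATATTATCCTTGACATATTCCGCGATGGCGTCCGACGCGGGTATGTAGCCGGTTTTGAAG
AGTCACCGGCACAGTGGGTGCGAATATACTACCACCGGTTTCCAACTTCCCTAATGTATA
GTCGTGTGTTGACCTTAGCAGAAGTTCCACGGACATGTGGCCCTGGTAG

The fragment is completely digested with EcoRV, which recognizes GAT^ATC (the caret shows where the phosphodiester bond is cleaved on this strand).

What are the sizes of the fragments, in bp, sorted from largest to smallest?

186, 43 bp

The EcoRV site (GATATC) starts at position 41.
EcoRV cuts after base 3 of each site, so after position 43.
Linear molecule, 1 cut → 2 fragments:
  1–43 → 43 bp
  44–229 → 186 bp
Sorted largest to smallest: 186, 43 bp.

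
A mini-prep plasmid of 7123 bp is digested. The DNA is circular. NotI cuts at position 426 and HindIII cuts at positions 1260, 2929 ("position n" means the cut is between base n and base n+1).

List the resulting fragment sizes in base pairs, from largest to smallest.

4620, 1669, 834 bp

Combined cut positions (sorted): 426, 1260, 2929.
Circular molecule, 3 cuts → 3 fragments:
  1260 − 426 = 834 bp
  2929 − 1260 = 1669 bp
  wrap: 7123 − 2929 + 426 = 4620 bp
Sorted largest to smallest: 4620, 1669, 834 bp.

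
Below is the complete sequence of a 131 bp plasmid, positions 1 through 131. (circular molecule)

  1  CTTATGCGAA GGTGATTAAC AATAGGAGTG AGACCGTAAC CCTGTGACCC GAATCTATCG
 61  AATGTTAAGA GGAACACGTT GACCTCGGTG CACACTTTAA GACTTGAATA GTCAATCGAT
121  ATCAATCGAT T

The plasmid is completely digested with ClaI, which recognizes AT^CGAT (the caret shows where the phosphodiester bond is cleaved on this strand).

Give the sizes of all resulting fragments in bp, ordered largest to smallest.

ClaI sites (ATCGAT) start at positions 115, 125.
ClaI cuts after base 2 of each site, so after positions 116, 126.
Circular molecule, 2 cuts → 2 fragments:
  117–126 → 10 bp
  127–131 then 1–116 → 5 + 116 = 121 bp
Sorted largest to smallest: 121, 10 bp.

121, 10 bp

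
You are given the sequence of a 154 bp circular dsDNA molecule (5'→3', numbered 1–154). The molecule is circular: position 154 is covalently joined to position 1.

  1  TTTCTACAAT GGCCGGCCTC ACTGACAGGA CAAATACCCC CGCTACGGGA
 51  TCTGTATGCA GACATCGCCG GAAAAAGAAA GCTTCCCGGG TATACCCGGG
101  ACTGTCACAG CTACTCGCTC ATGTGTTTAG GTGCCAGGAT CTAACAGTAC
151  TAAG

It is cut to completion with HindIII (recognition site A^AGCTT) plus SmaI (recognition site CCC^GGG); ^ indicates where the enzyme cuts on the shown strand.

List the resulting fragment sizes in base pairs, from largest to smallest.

136, 10, 8 bp

The HindIII site (AAGCTT) starts at position 79.
HindIII cuts after the first base of each site, so after position 79.
SmaI sites (CCCGGG) start at positions 85, 95.
SmaI cuts after base 3 of each site, so after positions 87, 97.
Combined cut positions: 79, 87, 97.
Circular molecule, 3 cuts → 3 fragments:
  80–87 → 8 bp
  88–97 → 10 bp
  98–154 then 1–79 → 57 + 79 = 136 bp
Sorted largest to smallest: 136, 10, 8 bp.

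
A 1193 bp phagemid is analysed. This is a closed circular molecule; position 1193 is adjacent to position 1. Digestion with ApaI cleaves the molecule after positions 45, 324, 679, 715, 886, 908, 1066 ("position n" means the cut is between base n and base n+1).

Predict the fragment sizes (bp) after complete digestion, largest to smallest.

Circular molecule, 7 cuts → 7 fragments:
  324 − 45 = 279 bp
  679 − 324 = 355 bp
  715 − 679 = 36 bp
  886 − 715 = 171 bp
  908 − 886 = 22 bp
  1066 − 908 = 158 bp
  wrap: 1193 − 1066 + 45 = 172 bp
Sorted largest to smallest: 355, 279, 172, 171, 158, 36, 22 bp.

355, 279, 172, 171, 158, 36, 22 bp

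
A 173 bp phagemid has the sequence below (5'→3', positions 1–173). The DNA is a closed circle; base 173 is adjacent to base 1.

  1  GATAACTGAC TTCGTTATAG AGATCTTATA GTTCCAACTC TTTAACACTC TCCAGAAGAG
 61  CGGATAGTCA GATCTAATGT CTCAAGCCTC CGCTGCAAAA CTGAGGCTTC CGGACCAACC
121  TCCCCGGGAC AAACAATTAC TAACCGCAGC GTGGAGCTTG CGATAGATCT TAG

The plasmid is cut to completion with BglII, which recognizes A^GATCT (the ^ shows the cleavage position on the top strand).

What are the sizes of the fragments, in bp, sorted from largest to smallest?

BglII sites (AGATCT) start at positions 21, 70, 165.
BglII cuts after the first base of each site, so after positions 21, 70, 165.
Circular molecule, 3 cuts → 3 fragments:
  22–70 → 49 bp
  71–165 → 95 bp
  166–173 then 1–21 → 8 + 21 = 29 bp
Sorted largest to smallest: 95, 49, 29 bp.

95, 49, 29 bp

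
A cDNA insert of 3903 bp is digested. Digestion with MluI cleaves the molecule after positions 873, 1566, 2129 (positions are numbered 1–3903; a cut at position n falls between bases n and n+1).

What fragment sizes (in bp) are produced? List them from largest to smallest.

1774, 873, 693, 563 bp

Linear molecule, 3 cuts → 4 fragments:
  873 − 0 = 873 bp
  1566 − 873 = 693 bp
  2129 − 1566 = 563 bp
  3903 − 2129 = 1774 bp
Sorted largest to smallest: 1774, 873, 693, 563 bp.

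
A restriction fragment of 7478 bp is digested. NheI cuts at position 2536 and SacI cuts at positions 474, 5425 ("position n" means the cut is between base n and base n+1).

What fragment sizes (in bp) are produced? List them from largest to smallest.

2889, 2062, 2053, 474 bp

Combined cut positions (sorted): 474, 2536, 5425.
Linear molecule, 3 cuts → 4 fragments:
  474 − 0 = 474 bp
  2536 − 474 = 2062 bp
  5425 − 2536 = 2889 bp
  7478 − 5425 = 2053 bp
Sorted largest to smallest: 2889, 2062, 2053, 474 bp.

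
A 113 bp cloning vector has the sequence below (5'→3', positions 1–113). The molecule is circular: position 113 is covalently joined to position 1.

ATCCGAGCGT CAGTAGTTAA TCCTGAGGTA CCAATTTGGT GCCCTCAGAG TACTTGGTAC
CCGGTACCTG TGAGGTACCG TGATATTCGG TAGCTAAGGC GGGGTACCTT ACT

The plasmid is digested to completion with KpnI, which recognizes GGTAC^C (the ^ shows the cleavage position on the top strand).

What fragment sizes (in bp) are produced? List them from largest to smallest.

KpnI sites (GGTACC) start at positions 27, 56, 63, 74, 103.
KpnI cuts after base 5 of each site (before the last base), so after positions 31, 60, 67, 78, 107.
Circular molecule, 5 cuts → 5 fragments:
  32–60 → 29 bp
  61–67 → 7 bp
  68–78 → 11 bp
  79–107 → 29 bp
  108–113 then 1–31 → 6 + 31 = 37 bp
Sorted largest to smallest: 37, 29, 29, 11, 7 bp.

37, 29, 29, 11, 7 bp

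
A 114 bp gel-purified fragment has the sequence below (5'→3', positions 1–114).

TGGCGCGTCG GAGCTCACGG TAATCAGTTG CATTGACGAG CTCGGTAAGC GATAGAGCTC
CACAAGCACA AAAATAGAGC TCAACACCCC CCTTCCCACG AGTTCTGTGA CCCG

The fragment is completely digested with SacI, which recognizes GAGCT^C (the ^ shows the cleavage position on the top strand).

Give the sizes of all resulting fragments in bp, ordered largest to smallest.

33, 27, 22, 17, 15 bp

SacI sites (GAGCTC) start at positions 11, 38, 55, 77.
SacI cuts after base 5 of each site (before the last base), so after positions 15, 42, 59, 81.
Linear molecule, 4 cuts → 5 fragments:
  1–15 → 15 bp
  16–42 → 27 bp
  43–59 → 17 bp
  60–81 → 22 bp
  82–114 → 33 bp
Sorted largest to smallest: 33, 27, 22, 17, 15 bp.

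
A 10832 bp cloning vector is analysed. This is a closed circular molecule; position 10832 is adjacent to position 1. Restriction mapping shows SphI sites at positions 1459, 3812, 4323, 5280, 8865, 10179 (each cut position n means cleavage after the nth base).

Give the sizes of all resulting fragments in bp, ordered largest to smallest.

Circular molecule, 6 cuts → 6 fragments:
  3812 − 1459 = 2353 bp
  4323 − 3812 = 511 bp
  5280 − 4323 = 957 bp
  8865 − 5280 = 3585 bp
  10179 − 8865 = 1314 bp
  wrap: 10832 − 10179 + 1459 = 2112 bp
Sorted largest to smallest: 3585, 2353, 2112, 1314, 957, 511 bp.

3585, 2353, 2112, 1314, 957, 511 bp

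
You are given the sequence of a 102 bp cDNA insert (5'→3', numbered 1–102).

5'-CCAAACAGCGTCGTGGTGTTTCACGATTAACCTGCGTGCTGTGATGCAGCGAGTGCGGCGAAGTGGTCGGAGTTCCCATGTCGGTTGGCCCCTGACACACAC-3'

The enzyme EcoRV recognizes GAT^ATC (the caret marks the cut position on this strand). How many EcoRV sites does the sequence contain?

0

No occurrence of GATATC is present in the sequence.
EcoRV does not cut: 0 sites.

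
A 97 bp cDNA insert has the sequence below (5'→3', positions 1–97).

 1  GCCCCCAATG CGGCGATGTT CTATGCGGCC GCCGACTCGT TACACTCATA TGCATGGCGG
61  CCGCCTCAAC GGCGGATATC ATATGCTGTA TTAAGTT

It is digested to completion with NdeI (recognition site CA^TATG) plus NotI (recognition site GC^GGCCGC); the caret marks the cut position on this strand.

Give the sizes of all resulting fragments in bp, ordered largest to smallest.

NdeI sites (CATATG) start at positions 47, 80.
NdeI cuts after base 2 of each site, so after positions 48, 81.
NotI sites (GCGGCCGC) start at positions 25, 57.
NotI cuts after base 2 of each site, so after positions 26, 58.
Combined cut positions: 26, 48, 58, 81.
Linear molecule, 4 cuts → 5 fragments:
  1–26 → 26 bp
  27–48 → 22 bp
  49–58 → 10 bp
  59–81 → 23 bp
  82–97 → 16 bp
Sorted largest to smallest: 26, 23, 22, 16, 10 bp.

26, 23, 22, 16, 10 bp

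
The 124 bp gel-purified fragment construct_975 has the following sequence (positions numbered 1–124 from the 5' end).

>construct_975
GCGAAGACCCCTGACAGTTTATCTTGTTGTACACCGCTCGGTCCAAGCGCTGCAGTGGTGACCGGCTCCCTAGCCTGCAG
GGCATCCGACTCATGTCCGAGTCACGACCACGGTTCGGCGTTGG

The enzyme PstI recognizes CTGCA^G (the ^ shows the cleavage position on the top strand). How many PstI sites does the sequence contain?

CTGCAG occurs starting at positions 50, 75.
PstI cuts at 2 sites.

2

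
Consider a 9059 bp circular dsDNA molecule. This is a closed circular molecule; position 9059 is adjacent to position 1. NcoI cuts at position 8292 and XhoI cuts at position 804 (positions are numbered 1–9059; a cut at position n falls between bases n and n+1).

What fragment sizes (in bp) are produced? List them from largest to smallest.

7488, 1571 bp

Combined cut positions (sorted): 804, 8292.
Circular molecule, 2 cuts → 2 fragments:
  8292 − 804 = 7488 bp
  wrap: 9059 − 8292 + 804 = 1571 bp
Sorted largest to smallest: 7488, 1571 bp.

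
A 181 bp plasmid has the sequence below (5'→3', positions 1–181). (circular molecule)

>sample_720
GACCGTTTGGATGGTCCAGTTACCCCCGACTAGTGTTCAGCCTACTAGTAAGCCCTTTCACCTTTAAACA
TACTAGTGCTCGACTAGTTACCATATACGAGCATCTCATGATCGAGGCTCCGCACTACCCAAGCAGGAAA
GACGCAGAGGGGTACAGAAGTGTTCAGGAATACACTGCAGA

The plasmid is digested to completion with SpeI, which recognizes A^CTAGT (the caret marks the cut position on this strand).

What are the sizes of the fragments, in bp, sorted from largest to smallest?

SpeI sites (ACTAGT) start at positions 29, 44, 72, 83.
SpeI cuts after the first base of each site, so after positions 29, 44, 72, 83.
Circular molecule, 4 cuts → 4 fragments:
  30–44 → 15 bp
  45–72 → 28 bp
  73–83 → 11 bp
  84–181 then 1–29 → 98 + 29 = 127 bp
Sorted largest to smallest: 127, 28, 15, 11 bp.

127, 28, 15, 11 bp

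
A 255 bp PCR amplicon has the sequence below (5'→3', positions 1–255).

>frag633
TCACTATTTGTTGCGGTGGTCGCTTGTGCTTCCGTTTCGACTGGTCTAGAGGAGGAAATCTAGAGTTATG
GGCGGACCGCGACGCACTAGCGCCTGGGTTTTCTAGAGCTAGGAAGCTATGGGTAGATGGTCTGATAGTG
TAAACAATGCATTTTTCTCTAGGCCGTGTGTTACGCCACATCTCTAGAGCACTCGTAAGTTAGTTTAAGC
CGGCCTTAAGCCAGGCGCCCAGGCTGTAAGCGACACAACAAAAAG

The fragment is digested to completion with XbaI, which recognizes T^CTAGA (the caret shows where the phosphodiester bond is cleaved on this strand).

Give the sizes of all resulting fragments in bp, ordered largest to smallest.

XbaI sites (TCTAGA) start at positions 45, 59, 102, 183.
XbaI cuts after the first base of each site, so after positions 45, 59, 102, 183.
Linear molecule, 4 cuts → 5 fragments:
  1–45 → 45 bp
  46–59 → 14 bp
  60–102 → 43 bp
  103–183 → 81 bp
  184–255 → 72 bp
Sorted largest to smallest: 81, 72, 45, 43, 14 bp.

81, 72, 45, 43, 14 bp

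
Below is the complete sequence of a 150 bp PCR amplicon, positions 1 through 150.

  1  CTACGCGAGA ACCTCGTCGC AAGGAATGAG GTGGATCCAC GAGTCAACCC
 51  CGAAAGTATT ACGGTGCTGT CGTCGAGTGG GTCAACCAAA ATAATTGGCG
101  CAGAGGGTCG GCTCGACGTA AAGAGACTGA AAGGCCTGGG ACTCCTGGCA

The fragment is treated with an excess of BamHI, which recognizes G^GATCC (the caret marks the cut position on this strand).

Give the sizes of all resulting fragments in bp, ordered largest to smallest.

117, 33 bp

The BamHI site (GGATCC) starts at position 33.
BamHI cuts after the first base of each site, so after position 33.
Linear molecule, 1 cut → 2 fragments:
  1–33 → 33 bp
  34–150 → 117 bp
Sorted largest to smallest: 117, 33 bp.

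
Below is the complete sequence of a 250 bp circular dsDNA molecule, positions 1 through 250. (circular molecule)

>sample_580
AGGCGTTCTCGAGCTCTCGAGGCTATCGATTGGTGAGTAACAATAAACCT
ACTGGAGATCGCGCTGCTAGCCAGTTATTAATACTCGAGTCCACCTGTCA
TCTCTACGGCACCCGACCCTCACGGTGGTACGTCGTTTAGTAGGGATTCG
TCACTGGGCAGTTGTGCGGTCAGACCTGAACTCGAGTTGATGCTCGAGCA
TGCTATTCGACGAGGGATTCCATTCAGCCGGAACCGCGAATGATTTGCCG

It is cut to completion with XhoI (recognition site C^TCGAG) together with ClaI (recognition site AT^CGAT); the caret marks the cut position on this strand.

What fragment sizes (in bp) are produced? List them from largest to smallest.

97, 65, 58, 12, 10, 8 bp

XhoI sites (CTCGAG) start at positions 8, 16, 84, 181, 193.
XhoI cuts after the first base of each site, so after positions 8, 16, 84, 181, 193.
The ClaI site (ATCGAT) starts at position 25.
ClaI cuts after base 2 of each site, so after position 26.
Combined cut positions: 8, 16, 26, 84, 181, 193.
Circular molecule, 6 cuts → 6 fragments:
  9–16 → 8 bp
  17–26 → 10 bp
  27–84 → 58 bp
  85–181 → 97 bp
  182–193 → 12 bp
  194–250 then 1–8 → 57 + 8 = 65 bp
Sorted largest to smallest: 97, 65, 58, 12, 10, 8 bp.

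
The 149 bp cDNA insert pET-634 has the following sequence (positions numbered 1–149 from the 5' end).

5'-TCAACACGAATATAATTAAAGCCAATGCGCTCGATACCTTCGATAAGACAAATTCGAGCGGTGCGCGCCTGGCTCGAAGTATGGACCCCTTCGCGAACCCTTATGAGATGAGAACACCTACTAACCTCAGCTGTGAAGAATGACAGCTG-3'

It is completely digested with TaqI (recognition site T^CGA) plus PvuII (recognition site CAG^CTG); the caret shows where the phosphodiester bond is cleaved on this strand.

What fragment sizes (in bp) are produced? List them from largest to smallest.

TaqI sites (TCGA) start at positions 31, 40, 54, 74.
TaqI cuts after the first base of each site, so after positions 31, 40, 54, 74.
PvuII sites (CAGCTG) start at positions 128, 144.
PvuII cuts after base 3 of each site, so after positions 130, 146.
Combined cut positions: 31, 40, 54, 74, 130, 146.
Linear molecule, 6 cuts → 7 fragments:
  1–31 → 31 bp
  32–40 → 9 bp
  41–54 → 14 bp
  55–74 → 20 bp
  75–130 → 56 bp
  131–146 → 16 bp
  147–149 → 3 bp
Sorted largest to smallest: 56, 31, 20, 16, 14, 9, 3 bp.

56, 31, 20, 16, 14, 9, 3 bp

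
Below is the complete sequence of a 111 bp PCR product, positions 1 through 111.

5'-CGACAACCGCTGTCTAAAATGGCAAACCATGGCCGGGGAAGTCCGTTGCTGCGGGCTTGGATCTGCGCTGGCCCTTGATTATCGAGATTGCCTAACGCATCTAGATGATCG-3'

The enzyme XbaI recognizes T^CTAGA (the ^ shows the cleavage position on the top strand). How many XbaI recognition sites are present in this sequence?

1

TCTAGA occurs starting at position 100.
XbaI cuts at 1 site.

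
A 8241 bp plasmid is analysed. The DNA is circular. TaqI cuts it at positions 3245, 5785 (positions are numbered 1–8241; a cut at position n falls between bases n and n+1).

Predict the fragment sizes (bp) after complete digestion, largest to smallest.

Circular molecule, 2 cuts → 2 fragments:
  5785 − 3245 = 2540 bp
  wrap: 8241 − 5785 + 3245 = 5701 bp
Sorted largest to smallest: 5701, 2540 bp.

5701, 2540 bp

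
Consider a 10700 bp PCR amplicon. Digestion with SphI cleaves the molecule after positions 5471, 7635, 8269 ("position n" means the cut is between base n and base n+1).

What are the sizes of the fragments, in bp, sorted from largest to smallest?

Linear molecule, 3 cuts → 4 fragments:
  5471 − 0 = 5471 bp
  7635 − 5471 = 2164 bp
  8269 − 7635 = 634 bp
  10700 − 8269 = 2431 bp
Sorted largest to smallest: 5471, 2431, 2164, 634 bp.

5471, 2431, 2164, 634 bp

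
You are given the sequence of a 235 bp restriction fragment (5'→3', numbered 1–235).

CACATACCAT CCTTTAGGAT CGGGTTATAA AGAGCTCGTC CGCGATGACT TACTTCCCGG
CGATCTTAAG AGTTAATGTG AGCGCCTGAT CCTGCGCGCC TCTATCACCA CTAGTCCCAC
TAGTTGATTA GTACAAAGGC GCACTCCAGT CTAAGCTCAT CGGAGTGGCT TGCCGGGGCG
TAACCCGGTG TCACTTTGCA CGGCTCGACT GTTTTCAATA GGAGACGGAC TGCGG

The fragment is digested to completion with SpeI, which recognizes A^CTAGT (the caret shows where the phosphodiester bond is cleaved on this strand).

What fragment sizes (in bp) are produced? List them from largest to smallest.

116, 110, 9 bp

SpeI sites (ACTAGT) start at positions 110, 119.
SpeI cuts after the first base of each site, so after positions 110, 119.
Linear molecule, 2 cuts → 3 fragments:
  1–110 → 110 bp
  111–119 → 9 bp
  120–235 → 116 bp
Sorted largest to smallest: 116, 110, 9 bp.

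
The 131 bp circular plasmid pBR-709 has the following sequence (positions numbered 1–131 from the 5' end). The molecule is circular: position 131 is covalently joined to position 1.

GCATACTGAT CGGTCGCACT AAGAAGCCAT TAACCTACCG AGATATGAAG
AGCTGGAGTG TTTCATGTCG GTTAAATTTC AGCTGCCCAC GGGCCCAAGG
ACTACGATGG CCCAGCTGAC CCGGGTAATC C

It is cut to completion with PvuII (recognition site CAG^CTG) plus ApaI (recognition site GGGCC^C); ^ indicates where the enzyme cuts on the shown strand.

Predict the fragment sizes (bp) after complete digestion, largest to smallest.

98, 20, 13 bp

PvuII sites (CAGCTG) start at positions 80, 113.
PvuII cuts after base 3 of each site, so after positions 82, 115.
The ApaI site (GGGCCC) starts at position 91.
ApaI cuts after base 5 of each site (before the last base), so after position 95.
Combined cut positions: 82, 95, 115.
Circular molecule, 3 cuts → 3 fragments:
  83–95 → 13 bp
  96–115 → 20 bp
  116–131 then 1–82 → 16 + 82 = 98 bp
Sorted largest to smallest: 98, 20, 13 bp.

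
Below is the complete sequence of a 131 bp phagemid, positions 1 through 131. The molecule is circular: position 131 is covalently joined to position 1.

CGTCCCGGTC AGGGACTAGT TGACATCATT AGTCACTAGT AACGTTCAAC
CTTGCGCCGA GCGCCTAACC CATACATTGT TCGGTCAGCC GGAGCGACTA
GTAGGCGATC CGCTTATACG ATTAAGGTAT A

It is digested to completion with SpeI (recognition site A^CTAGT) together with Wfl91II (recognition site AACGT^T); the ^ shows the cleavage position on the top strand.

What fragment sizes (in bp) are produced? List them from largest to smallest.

SpeI sites (ACTAGT) start at positions 15, 35, 97.
SpeI cuts after the first base of each site, so after positions 15, 35, 97.
The Wfl91II site (AACGTT) starts at position 41.
Wfl91II cuts after base 5 of each site (before the last base), so after position 45.
Combined cut positions: 15, 35, 45, 97.
Circular molecule, 4 cuts → 4 fragments:
  16–35 → 20 bp
  36–45 → 10 bp
  46–97 → 52 bp
  98–131 then 1–15 → 34 + 15 = 49 bp
Sorted largest to smallest: 52, 49, 20, 10 bp.

52, 49, 20, 10 bp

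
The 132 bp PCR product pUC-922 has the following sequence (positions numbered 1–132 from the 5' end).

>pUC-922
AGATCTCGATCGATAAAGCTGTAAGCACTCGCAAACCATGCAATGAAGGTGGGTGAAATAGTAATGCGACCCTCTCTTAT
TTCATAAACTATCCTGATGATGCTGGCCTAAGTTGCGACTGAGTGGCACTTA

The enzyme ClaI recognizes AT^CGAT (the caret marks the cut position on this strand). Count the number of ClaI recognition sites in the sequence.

ATCGAT occurs starting at position 9.
ClaI cuts at 1 site.

1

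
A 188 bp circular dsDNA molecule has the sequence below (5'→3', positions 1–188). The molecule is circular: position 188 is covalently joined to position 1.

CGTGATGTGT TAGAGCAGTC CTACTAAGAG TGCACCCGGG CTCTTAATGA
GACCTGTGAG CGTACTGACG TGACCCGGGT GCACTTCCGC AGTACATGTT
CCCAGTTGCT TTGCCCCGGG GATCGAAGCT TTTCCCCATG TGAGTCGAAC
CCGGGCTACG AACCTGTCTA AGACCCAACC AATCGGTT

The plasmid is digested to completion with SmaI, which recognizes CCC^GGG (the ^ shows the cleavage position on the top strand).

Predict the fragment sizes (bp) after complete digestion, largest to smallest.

73, 41, 39, 35 bp

SmaI sites (CCCGGG) start at positions 35, 74, 115, 150.
SmaI cuts after base 3 of each site, so after positions 37, 76, 117, 152.
Circular molecule, 4 cuts → 4 fragments:
  38–76 → 39 bp
  77–117 → 41 bp
  118–152 → 35 bp
  153–188 then 1–37 → 36 + 37 = 73 bp
Sorted largest to smallest: 73, 41, 39, 35 bp.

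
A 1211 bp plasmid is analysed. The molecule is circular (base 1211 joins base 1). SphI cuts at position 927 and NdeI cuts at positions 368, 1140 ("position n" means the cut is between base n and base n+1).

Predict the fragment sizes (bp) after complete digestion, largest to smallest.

559, 439, 213 bp

Combined cut positions (sorted): 368, 927, 1140.
Circular molecule, 3 cuts → 3 fragments:
  927 − 368 = 559 bp
  1140 − 927 = 213 bp
  wrap: 1211 − 1140 + 368 = 439 bp
Sorted largest to smallest: 559, 439, 213 bp.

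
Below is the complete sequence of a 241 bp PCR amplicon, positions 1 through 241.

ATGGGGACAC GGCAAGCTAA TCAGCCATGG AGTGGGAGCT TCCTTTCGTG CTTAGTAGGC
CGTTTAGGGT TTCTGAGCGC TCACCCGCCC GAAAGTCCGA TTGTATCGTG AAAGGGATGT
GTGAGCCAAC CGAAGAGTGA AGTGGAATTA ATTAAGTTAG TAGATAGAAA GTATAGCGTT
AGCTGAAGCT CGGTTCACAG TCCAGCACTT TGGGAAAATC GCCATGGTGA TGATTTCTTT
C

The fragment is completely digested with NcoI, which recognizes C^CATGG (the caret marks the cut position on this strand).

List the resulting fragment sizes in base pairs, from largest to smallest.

NcoI sites (CCATGG) start at positions 25, 222.
NcoI cuts after the first base of each site, so after positions 25, 222.
Linear molecule, 2 cuts → 3 fragments:
  1–25 → 25 bp
  26–222 → 197 bp
  223–241 → 19 bp
Sorted largest to smallest: 197, 25, 19 bp.

197, 25, 19 bp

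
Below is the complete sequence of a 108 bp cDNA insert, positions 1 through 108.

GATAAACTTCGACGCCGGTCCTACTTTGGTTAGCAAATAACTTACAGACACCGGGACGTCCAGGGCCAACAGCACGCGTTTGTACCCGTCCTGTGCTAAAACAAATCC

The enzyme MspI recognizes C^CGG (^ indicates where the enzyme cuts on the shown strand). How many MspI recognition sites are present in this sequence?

2

CCGG occurs starting at positions 15, 51.
MspI cuts at 2 sites.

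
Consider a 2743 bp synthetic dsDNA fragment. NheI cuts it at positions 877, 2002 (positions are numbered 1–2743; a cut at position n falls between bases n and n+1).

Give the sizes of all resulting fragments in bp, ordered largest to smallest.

1125, 877, 741 bp

Linear molecule, 2 cuts → 3 fragments:
  877 − 0 = 877 bp
  2002 − 877 = 1125 bp
  2743 − 2002 = 741 bp
Sorted largest to smallest: 1125, 877, 741 bp.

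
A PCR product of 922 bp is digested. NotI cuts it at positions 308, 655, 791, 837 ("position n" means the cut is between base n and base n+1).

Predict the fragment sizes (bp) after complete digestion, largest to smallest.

Linear molecule, 4 cuts → 5 fragments:
  308 − 0 = 308 bp
  655 − 308 = 347 bp
  791 − 655 = 136 bp
  837 − 791 = 46 bp
  922 − 837 = 85 bp
Sorted largest to smallest: 347, 308, 136, 85, 46 bp.

347, 308, 136, 85, 46 bp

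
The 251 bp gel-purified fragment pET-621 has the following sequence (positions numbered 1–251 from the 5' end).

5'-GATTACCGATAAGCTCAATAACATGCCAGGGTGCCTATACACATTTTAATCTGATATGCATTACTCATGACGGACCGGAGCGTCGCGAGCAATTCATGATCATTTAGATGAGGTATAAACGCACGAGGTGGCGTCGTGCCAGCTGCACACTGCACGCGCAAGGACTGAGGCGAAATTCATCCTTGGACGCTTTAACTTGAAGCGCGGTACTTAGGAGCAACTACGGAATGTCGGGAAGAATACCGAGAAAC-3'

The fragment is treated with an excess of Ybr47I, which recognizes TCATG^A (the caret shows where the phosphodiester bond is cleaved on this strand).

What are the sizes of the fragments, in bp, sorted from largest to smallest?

153, 69, 29 bp

Ybr47I sites (TCATGA) start at positions 65, 94.
Ybr47I cuts after base 5 of each site (before the last base), so after positions 69, 98.
Linear molecule, 2 cuts → 3 fragments:
  1–69 → 69 bp
  70–98 → 29 bp
  99–251 → 153 bp
Sorted largest to smallest: 153, 69, 29 bp.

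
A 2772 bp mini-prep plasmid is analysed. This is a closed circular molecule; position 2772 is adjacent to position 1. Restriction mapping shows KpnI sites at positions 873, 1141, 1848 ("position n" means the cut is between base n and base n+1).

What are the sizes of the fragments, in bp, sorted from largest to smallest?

1797, 707, 268 bp

Circular molecule, 3 cuts → 3 fragments:
  1141 − 873 = 268 bp
  1848 − 1141 = 707 bp
  wrap: 2772 − 1848 + 873 = 1797 bp
Sorted largest to smallest: 1797, 707, 268 bp.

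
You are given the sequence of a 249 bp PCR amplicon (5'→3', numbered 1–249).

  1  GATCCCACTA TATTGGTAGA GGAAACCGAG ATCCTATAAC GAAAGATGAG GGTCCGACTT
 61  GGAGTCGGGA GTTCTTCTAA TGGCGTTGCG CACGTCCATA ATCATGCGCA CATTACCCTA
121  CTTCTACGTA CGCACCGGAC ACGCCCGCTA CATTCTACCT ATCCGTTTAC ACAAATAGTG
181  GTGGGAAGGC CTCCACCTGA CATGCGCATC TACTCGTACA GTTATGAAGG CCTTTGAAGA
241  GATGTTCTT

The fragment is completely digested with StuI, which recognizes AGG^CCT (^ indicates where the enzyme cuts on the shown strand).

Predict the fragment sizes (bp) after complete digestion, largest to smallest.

StuI sites (AGGCCT) start at positions 187, 228.
StuI cuts after base 3 of each site, so after positions 189, 230.
Linear molecule, 2 cuts → 3 fragments:
  1–189 → 189 bp
  190–230 → 41 bp
  231–249 → 19 bp
Sorted largest to smallest: 189, 41, 19 bp.

189, 41, 19 bp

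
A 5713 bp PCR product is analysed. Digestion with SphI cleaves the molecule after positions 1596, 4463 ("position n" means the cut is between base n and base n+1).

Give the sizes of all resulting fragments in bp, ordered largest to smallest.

2867, 1596, 1250 bp

Linear molecule, 2 cuts → 3 fragments:
  1596 − 0 = 1596 bp
  4463 − 1596 = 2867 bp
  5713 − 4463 = 1250 bp
Sorted largest to smallest: 2867, 1596, 1250 bp.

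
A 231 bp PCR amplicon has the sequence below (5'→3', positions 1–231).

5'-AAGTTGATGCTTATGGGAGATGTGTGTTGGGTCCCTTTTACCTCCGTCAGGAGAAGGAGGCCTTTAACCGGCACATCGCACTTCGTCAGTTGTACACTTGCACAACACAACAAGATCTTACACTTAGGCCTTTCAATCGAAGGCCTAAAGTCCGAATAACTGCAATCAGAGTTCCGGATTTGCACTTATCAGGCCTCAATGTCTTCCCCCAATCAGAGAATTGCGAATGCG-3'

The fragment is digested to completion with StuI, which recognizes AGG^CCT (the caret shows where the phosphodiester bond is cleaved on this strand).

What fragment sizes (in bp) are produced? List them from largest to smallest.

68, 60, 50, 38, 15 bp

StuI sites (AGGCCT) start at positions 58, 126, 141, 191.
StuI cuts after base 3 of each site, so after positions 60, 128, 143, 193.
Linear molecule, 4 cuts → 5 fragments:
  1–60 → 60 bp
  61–128 → 68 bp
  129–143 → 15 bp
  144–193 → 50 bp
  194–231 → 38 bp
Sorted largest to smallest: 68, 60, 50, 38, 15 bp.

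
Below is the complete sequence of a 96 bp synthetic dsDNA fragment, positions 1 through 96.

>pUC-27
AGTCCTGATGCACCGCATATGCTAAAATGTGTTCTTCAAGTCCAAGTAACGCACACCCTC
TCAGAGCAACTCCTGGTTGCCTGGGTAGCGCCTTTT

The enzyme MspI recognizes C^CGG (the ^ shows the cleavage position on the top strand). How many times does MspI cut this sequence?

No occurrence of CCGG is present in the sequence.
MspI does not cut: 0 sites.

0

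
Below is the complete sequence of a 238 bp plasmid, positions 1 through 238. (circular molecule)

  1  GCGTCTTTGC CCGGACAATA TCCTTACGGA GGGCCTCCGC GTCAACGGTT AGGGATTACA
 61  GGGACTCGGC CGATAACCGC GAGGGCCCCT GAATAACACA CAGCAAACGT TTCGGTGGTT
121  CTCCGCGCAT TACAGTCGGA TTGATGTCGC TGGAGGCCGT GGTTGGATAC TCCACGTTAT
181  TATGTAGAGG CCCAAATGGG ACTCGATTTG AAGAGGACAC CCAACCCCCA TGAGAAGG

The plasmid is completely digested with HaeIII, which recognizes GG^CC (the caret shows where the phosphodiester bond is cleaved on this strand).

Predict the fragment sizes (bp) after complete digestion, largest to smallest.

81, 71, 36, 34, 16 bp

HaeIII sites (GGCC) start at positions 32, 68, 84, 155, 189.
HaeIII cuts after base 2 of each site, so after positions 33, 69, 85, 156, 190.
Circular molecule, 5 cuts → 5 fragments:
  34–69 → 36 bp
  70–85 → 16 bp
  86–156 → 71 bp
  157–190 → 34 bp
  191–238 then 1–33 → 48 + 33 = 81 bp
Sorted largest to smallest: 81, 71, 36, 34, 16 bp.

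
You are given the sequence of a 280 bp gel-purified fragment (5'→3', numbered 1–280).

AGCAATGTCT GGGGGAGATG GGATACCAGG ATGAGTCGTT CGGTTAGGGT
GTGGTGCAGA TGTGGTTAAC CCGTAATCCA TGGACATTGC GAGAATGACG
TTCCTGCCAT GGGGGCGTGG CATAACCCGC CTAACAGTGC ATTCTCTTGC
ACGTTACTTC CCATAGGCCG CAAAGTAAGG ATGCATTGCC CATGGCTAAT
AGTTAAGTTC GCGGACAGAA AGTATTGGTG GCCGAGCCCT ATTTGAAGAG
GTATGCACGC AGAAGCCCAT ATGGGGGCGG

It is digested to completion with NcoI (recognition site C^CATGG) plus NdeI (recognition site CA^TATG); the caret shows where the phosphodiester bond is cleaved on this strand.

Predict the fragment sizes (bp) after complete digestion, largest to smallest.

NcoI sites (CCATGG) start at positions 78, 107, 190.
NcoI cuts after the first base of each site, so after positions 78, 107, 190.
The NdeI site (CATATG) starts at position 268.
NdeI cuts after base 2 of each site, so after position 269.
Combined cut positions: 78, 107, 190, 269.
Linear molecule, 4 cuts → 5 fragments:
  1–78 → 78 bp
  79–107 → 29 bp
  108–190 → 83 bp
  191–269 → 79 bp
  270–280 → 11 bp
Sorted largest to smallest: 83, 79, 78, 29, 11 bp.

83, 79, 78, 29, 11 bp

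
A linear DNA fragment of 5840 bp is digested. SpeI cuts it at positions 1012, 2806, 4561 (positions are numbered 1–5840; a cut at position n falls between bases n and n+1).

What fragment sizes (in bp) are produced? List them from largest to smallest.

1794, 1755, 1279, 1012 bp

Linear molecule, 3 cuts → 4 fragments:
  1012 − 0 = 1012 bp
  2806 − 1012 = 1794 bp
  4561 − 2806 = 1755 bp
  5840 − 4561 = 1279 bp
Sorted largest to smallest: 1794, 1755, 1279, 1012 bp.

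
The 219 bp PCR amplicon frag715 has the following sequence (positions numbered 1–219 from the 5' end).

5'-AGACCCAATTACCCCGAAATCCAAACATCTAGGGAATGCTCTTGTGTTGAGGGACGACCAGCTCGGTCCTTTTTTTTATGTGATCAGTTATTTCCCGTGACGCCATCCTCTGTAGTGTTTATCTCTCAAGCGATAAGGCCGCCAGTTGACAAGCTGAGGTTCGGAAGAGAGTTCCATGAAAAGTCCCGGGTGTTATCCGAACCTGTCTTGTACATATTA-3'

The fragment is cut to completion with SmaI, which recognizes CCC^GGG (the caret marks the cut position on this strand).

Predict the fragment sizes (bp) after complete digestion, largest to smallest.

187, 32 bp

The SmaI site (CCCGGG) starts at position 185.
SmaI cuts after base 3 of each site, so after position 187.
Linear molecule, 1 cut → 2 fragments:
  1–187 → 187 bp
  188–219 → 32 bp
Sorted largest to smallest: 187, 32 bp.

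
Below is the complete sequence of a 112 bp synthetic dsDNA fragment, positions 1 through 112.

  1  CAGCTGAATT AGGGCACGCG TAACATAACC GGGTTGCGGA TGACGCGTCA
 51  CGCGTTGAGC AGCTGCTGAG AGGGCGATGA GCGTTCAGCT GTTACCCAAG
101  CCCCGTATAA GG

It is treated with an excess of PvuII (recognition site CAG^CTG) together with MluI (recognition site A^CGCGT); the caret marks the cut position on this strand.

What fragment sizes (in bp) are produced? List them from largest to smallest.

PvuII sites (CAGCTG) start at positions 1, 60, 86.
PvuII cuts after base 3 of each site, so after positions 3, 62, 88.
MluI sites (ACGCGT) start at positions 16, 43, 50.
MluI cuts after the first base of each site, so after positions 16, 43, 50.
Combined cut positions: 3, 16, 43, 50, 62, 88.
Linear molecule, 6 cuts → 7 fragments:
  1–3 → 3 bp
  4–16 → 13 bp
  17–43 → 27 bp
  44–50 → 7 bp
  51–62 → 12 bp
  63–88 → 26 bp
  89–112 → 24 bp
Sorted largest to smallest: 27, 26, 24, 13, 12, 7, 3 bp.

27, 26, 24, 13, 12, 7, 3 bp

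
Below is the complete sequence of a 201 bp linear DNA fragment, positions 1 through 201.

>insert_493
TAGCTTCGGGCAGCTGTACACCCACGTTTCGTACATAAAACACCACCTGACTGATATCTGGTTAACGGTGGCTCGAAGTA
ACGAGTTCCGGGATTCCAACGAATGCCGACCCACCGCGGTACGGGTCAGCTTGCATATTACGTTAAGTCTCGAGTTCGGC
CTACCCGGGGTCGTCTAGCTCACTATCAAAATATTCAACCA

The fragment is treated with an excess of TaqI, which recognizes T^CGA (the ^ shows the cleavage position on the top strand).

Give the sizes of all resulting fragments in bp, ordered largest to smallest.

77, 73, 51 bp

TaqI sites (TCGA) start at positions 73, 150.
TaqI cuts after the first base of each site, so after positions 73, 150.
Linear molecule, 2 cuts → 3 fragments:
  1–73 → 73 bp
  74–150 → 77 bp
  151–201 → 51 bp
Sorted largest to smallest: 77, 73, 51 bp.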